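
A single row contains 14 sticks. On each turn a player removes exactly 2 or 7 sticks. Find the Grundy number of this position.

Compute g(0), g(1), … for moves {2, 7}:
k:     0  1  2  3  4  5  6  7  8  9 10 11 12 13 14
g(k):  0  0  1  1  0  0  1  1  2  0  0  1  1  0  0
So g(14) = 0.

0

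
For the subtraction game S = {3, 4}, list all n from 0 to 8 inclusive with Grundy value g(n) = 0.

0, 1, 2, 7, 8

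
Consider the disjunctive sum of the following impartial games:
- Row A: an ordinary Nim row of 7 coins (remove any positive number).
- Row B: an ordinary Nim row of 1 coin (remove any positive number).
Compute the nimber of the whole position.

6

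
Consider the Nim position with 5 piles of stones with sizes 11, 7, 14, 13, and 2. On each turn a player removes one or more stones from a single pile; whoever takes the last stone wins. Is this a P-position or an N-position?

N-position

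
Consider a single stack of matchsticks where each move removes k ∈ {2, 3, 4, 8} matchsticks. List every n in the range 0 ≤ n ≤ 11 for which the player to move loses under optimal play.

0, 1, 6, 7

Compute g(0), g(1), … for moves {2, 3, 4, 8}:
g(0) = mex{} = 0
g(1) = mex{} = 0
g(2) = mex{0} = 1
g(3) = mex{0} = 1
g(4) = mex{0,1} = 2
g(5) = mex{0,1} = 2
g(6) = mex{1,2} = 0
g(7) = mex{1,2} = 0
g(8) = mex{0,2} = 1
g(9) = mex{0,2} = 1
g(10) = mex{0,1} = 2
g(11) = mex{0,1} = 2
The P-positions (g = 0) in 0..11 are 0, 1, 6, 7.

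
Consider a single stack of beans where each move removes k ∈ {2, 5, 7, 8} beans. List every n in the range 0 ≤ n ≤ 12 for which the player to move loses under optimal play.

0, 1, 4, 10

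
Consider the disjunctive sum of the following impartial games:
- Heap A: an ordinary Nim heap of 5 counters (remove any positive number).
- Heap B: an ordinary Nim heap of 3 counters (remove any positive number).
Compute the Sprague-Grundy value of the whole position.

Heap A is a plain Nim heap of size 5, so its Grundy value is 5.
Heap B is a plain Nim heap of size 3, so its Grundy value is 3.
The value of a disjunctive sum is the nim-sum of the parts.
Combined value = 5 ⊕ 3 = 6.

6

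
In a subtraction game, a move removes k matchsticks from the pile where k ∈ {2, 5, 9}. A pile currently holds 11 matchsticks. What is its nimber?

Build the Grundy sequence with g(k) = mex{g(k−s) : s ∈ {2, 5, 9}, s ≤ k}:
g(0) = mex{} = 0
g(1) = mex{} = 0
g(2) = mex{0} = 1
g(3) = mex{0} = 1
g(4) = mex{1} = 0
g(5) = mex{0,1} = 2
g(6) = mex{0} = 1
g(7) = mex{1,2} = 0
g(8) = mex{1} = 0
g(9) = mex{0} = 1
g(10) = mex{0,2} = 1
g(11) = mex{1} = 0
So g(11) = 0.

0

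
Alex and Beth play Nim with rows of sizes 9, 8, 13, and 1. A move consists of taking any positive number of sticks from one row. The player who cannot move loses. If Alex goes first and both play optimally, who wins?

Compute the nim-sum pairwise:
9 ⊕ 8 = 1
1 ⊕ 13 = 12
12 ⊕ 1 = 13
The nim-sum is 13 ≠ 0, so this is an N-position: the player to move can win; Alex has a winning move.

Alex wins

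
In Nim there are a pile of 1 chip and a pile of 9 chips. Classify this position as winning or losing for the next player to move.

Compute the nim-sum pairwise:
1 XOR 9 = 8
The nim-sum is 8 ≠ 0, so this is an N-position: the player to move can win.

Winning position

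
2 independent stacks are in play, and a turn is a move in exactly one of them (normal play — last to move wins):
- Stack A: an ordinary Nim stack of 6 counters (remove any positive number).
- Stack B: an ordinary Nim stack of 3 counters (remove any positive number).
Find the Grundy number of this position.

5

Stack A is a plain Nim stack of size 6, so its Grundy value is 6.
Stack B is a plain Nim stack of size 3, so its Grundy value is 3.
By the Sprague-Grundy theorem, the Grundy value of a sum of independent games is the XOR of the component values.
Combined value = 6 ⊕ 3 = 5.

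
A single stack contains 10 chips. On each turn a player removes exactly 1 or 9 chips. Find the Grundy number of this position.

0

Build the Grundy sequence with g(k) = mex{g(k−s) : s ∈ {1, 9}, s ≤ k}:
g(0) = mex{} = 0
g(1) = mex{0} = 1
g(2) = mex{1} = 0
g(3) = mex{0} = 1
g(4) = mex{1} = 0
g(5) = mex{0} = 1
g(6) = mex{1} = 0
g(7) = mex{0} = 1
g(8) = mex{1} = 0
g(9) = mex{0} = 1
g(10) = mex{1} = 0
So g(10) = 0.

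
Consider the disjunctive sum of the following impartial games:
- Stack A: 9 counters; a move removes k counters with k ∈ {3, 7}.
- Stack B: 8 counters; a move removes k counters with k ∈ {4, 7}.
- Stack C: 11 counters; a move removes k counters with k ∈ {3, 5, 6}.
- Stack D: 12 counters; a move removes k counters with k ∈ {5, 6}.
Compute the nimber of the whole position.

3

For stack A, compute g(0), g(1), … with moves {3, 7}:
k:     0  1  2  3  4  5  6  7  8  9
g(k):  0  0  0  1  1  1  0  2  2  1
So g(9) = 1.
Grundy values for stack B (subtraction set {4, 7}):
k:     0  1  2  3  4  5  6  7  8
g(k):  0  0  0  0  1  1  1  1  2
So g(8) = 2.
Build the Grundy sequence for stack C with g(k) = mex{g(k−s) : s ∈ {3, 5, 6}, s ≤ k}:
g(0) = mex{} = 0
g(1) = mex{} = 0
g(2) = mex{} = 0
g(3) = mex{0} = 1
g(4) = mex{0} = 1
g(5) = mex{0} = 1
g(6) = mex{0,1} = 2
g(7) = mex{0,1} = 2
g(8) = mex{0,1} = 2
g(9) = mex{1,2} = 0
g(10) = mex{1,2} = 0
g(11) = mex{1,2} = 0
So g(11) = 0.
Build the Grundy sequence for stack D with g(k) = mex{g(k−s) : s ∈ {5, 6}, s ≤ k}:
g(0) = mex{} = 0
g(1) = mex{} = 0
g(2) = mex{} = 0
g(3) = mex{} = 0
g(4) = mex{} = 0
g(5) = mex{0} = 1
g(6) = mex{0} = 1
g(7) = mex{0} = 1
g(8) = mex{0} = 1
g(9) = mex{0} = 1
g(10) = mex{0,1} = 2
g(11) = mex{1} = 0
g(12) = mex{1} = 0
So g(12) = 0.
The value of a disjunctive sum is the nim-sum of the parts.
Combined value = 1 ⊕ 2 ⊕ 0 ⊕ 0 = 3.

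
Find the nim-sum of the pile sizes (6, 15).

Nim-sum: 6 ⊕ 15 = 9.

9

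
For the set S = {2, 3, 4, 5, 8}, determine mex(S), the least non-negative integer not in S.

0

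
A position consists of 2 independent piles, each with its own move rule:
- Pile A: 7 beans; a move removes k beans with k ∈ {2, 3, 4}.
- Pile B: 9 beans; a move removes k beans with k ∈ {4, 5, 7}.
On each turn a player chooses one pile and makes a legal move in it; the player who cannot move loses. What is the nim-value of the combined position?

For pile A, compute g(0), g(1), … with moves {2, 3, 4}:
k:     0  1  2  3  4  5  6  7
g(k):  0  0  1  1  2  2  0  0
So g(7) = 0.
Build the Grundy sequence for pile B with g(k) = mex{g(k−s) : s ∈ {4, 5, 7}, s ≤ k}:
k:     0  1  2  3  4  5  6  7  8  9
g(k):  0  0  0  0  1  1  1  1  2  2
So g(9) = 2.
By the Sprague-Grundy theorem, the Grundy value of a sum of independent games is the XOR of the component values.
Combined value = 0 XOR 2 = 2.

2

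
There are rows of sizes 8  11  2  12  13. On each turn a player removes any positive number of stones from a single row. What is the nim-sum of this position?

Nim-sum: 8 XOR 11 XOR 2 XOR 12 XOR 13 = 0.

0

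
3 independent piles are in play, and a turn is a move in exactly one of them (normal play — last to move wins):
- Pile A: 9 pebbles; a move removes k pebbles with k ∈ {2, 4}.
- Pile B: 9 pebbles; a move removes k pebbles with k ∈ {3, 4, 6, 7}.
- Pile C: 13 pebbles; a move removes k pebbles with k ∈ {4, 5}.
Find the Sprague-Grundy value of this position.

3

For pile A, compute g(0), g(1), … with moves {2, 4}:
k:     0  1  2  3  4  5  6  7  8  9
g(k):  0  0  1  1  2  2  0  0  1  1
So g(9) = 1.
Grundy values for pile B (subtraction set {3, 4, 6, 7}):
k:     0  1  2  3  4  5  6  7  8  9
g(k):  0  0  0  1  1  1  2  2  2  3
So g(9) = 3.
For pile C, compute g(0), g(1), … with moves {4, 5}:
g(0) = mex{} = 0
g(1) = mex{} = 0
g(2) = mex{} = 0
g(3) = mex{} = 0
g(4) = mex{0} = 1
g(5) = mex{0} = 1
g(6) = mex{0} = 1
g(7) = mex{0} = 1
g(8) = mex{0,1} = 2
g(9) = mex{1} = 0
g(10) = mex{1} = 0
g(11) = mex{1} = 0
g(12) = mex{1,2} = 0
g(13) = mex{0,2} = 1
So g(13) = 1.
The value of a disjunctive sum is the nim-sum of the parts.
Combined value = 1 ⊕ 3 ⊕ 1 = 3.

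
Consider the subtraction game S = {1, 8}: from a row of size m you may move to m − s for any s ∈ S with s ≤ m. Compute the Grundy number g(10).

1

Grundy values for subtraction set {1, 8}:
g(0) = mex{} = 0
g(1) = mex{0} = 1
g(2) = mex{1} = 0
g(3) = mex{0} = 1
g(4) = mex{1} = 0
g(5) = mex{0} = 1
g(6) = mex{1} = 0
g(7) = mex{0} = 1
g(8) = mex{0,1} = 2
g(9) = mex{1,2} = 0
g(10) = mex{0} = 1
So g(10) = 1.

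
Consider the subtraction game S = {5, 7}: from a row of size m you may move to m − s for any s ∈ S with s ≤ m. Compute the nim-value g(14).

0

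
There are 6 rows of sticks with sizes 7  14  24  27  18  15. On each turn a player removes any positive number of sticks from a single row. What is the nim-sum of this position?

Nim-sum: 7 XOR 14 XOR 24 XOR 27 XOR 18 XOR 15 = 23.

23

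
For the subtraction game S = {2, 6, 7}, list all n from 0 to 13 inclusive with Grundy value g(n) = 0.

0, 1, 4, 5, 9, 13

Compute g(0), g(1), … for moves {2, 6, 7}:
g(0) = mex{} = 0
g(1) = mex{} = 0
g(2) = mex{0} = 1
g(3) = mex{0} = 1
g(4) = mex{1} = 0
g(5) = mex{1} = 0
g(6) = mex{0} = 1
g(7) = mex{0} = 1
g(8) = mex{0,1} = 2
g(9) = mex{1} = 0
g(10) = mex{0,1,2} = 3
g(11) = mex{0} = 1
g(12) = mex{0,1,3} = 2
g(13) = mex{1} = 0
The P-positions (g = 0) in 0..13 are 0, 1, 4, 5, 9, 13.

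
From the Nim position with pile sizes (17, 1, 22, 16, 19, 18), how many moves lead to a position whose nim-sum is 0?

Compute the nim-sum pairwise:
17 ^ 1 = 16
16 ^ 22 = 6
6 ^ 16 = 22
22 ^ 19 = 5
5 ^ 18 = 23
The overall nim-sum is X = 23. A pile of size p has a winning move iff p XOR X < p (reduce it to p XOR X).
  17: 17 XOR 23 = 6 < 17 — winning move (to 6).
  1: 1 XOR 23 = 22 ≥ 1 — no move.
  22: 22 XOR 23 = 1 < 22 — winning move (to 1).
  16: 16 XOR 23 = 7 < 16 — winning move (to 7).
  19: 19 XOR 23 = 4 < 19 — winning move (to 4).
  18: 18 XOR 23 = 5 < 18 — winning move (to 5).
That gives 5 winning moves.

5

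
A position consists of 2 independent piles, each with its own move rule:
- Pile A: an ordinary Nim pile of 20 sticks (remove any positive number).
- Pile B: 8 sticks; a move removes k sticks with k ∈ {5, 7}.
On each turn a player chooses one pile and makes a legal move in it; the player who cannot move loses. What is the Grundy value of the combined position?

Pile A is a plain Nim pile of size 20, so its Grundy value is 20.
Build the Grundy sequence for pile B with g(k) = mex{g(k−s) : s ∈ {5, 7}, s ≤ k}:
k:     0  1  2  3  4  5  6  7  8
g(k):  0  0  0  0  0  1  1  1  1
So g(8) = 1.
The value of a disjunctive sum is the nim-sum of the parts.
Combined value = 20 ⊕ 1 = 21.

21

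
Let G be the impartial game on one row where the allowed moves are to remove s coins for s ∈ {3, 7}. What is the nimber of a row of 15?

Build the Grundy sequence with g(k) = mex{g(k−s) : s ∈ {3, 7}, s ≤ k}:
k:     0  1  2  3  4  5  6  7  8  9 10 11 12 13 14 15
g(k):  0  0  0  1  1  1  0  2  2  1  0  0  0  1  1  1
So g(15) = 1.

1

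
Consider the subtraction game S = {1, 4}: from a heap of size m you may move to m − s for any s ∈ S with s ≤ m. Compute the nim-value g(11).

1

Build the Grundy sequence with g(k) = mex{g(k−s) : s ∈ {1, 4}, s ≤ k}:
k:     0  1  2  3  4  5  6  7  8  9 10 11
g(k):  0  1  0  1  2  0  1  0  1  2  0  1
So g(11) = 1.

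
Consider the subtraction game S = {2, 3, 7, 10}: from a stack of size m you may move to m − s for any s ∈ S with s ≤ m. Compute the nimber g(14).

Build the Grundy sequence with g(k) = mex{g(k−s) : s ∈ {2, 3, 7, 10}, s ≤ k}:
g(0) = mex{} = 0
g(1) = mex{} = 0
g(2) = mex{0} = 1
g(3) = mex{0} = 1
g(4) = mex{0,1} = 2
g(5) = mex{1} = 0
g(6) = mex{1,2} = 0
g(7) = mex{0,2} = 1
g(8) = mex{0} = 1
g(9) = mex{0,1} = 2
g(10) = mex{0,1} = 2
g(11) = mex{0,1,2} = 3
g(12) = mex{0,1,2} = 3
g(13) = mex{0,1,2,3} = 4
g(14) = mex{1,2,3} = 0
So g(14) = 0.

0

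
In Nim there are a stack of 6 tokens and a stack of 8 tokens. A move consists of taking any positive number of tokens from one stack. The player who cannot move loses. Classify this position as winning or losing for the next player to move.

Winning position

Write each in binary and XOR column by column:
  0110  (6)
  1000  (8)
  ----
  1110  (14)
The nim-sum is 14 ≠ 0, so this is an N-position: the player to move can win.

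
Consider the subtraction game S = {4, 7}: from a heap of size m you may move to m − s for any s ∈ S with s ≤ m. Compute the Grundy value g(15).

1

Compute g(0), g(1), … for moves {4, 7}:
k:     0  1  2  3  4  5  6  7  8  9 10 11 12 13 14 15
g(k):  0  0  0  0  1  1  1  1  2  2  2  0  0  0  0  1
So g(15) = 1.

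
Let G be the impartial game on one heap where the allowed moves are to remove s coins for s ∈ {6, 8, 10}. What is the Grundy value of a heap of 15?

2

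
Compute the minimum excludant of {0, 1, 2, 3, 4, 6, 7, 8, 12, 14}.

5

The values 0, 1, 2, 3, 4 are all present; 5 is the first non-negative integer missing from the set.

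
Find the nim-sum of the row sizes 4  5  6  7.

Nim-sum: 4 XOR 5 XOR 6 XOR 7 = 0.

0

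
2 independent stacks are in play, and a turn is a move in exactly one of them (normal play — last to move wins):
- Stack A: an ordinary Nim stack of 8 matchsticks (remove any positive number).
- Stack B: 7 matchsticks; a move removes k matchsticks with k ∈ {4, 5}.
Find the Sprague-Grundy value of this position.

Stack A is a plain Nim stack of size 8, so its Grundy value is 8.
Build the Grundy sequence for stack B with g(k) = mex{g(k−s) : s ∈ {4, 5}, s ≤ k}:
k:     0  1  2  3  4  5  6  7
g(k):  0  0  0  0  1  1  1  1
So g(7) = 1.
By the Sprague-Grundy theorem, the Grundy value of a sum of independent games is the XOR of the component values.
Combined value = 8 XOR 1 = 9.

9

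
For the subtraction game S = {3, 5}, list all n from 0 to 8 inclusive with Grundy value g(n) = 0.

Grundy values for subtraction set {3, 5}:
g(0) = mex{} = 0
g(1) = mex{} = 0
g(2) = mex{} = 0
g(3) = mex{0} = 1
g(4) = mex{0} = 1
g(5) = mex{0} = 1
g(6) = mex{0,1} = 2
g(7) = mex{0,1} = 2
g(8) = mex{1} = 0
The P-positions (g = 0) in 0..8 are 0, 1, 2, 8.

0, 1, 2, 8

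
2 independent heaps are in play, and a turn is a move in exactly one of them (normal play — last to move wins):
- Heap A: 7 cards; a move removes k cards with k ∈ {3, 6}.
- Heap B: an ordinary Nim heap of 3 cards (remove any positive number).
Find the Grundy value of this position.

1

Build the Grundy sequence for heap A with g(k) = mex{g(k−s) : s ∈ {3, 6}, s ≤ k}:
g(0) = mex{} = 0
g(1) = mex{} = 0
g(2) = mex{} = 0
g(3) = mex{0} = 1
g(4) = mex{0} = 1
g(5) = mex{0} = 1
g(6) = mex{0,1} = 2
g(7) = mex{0,1} = 2
So g(7) = 2.
Heap B is a plain Nim heap of size 3, so its Grundy value is 3.
The value of a disjunctive sum is the nim-sum of the parts.
Combined value = 2 XOR 3 = 1.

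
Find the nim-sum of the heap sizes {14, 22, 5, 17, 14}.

2

Compute the nim-sum pairwise:
14 XOR 22 = 24
24 XOR 5 = 29
29 XOR 17 = 12
12 XOR 14 = 2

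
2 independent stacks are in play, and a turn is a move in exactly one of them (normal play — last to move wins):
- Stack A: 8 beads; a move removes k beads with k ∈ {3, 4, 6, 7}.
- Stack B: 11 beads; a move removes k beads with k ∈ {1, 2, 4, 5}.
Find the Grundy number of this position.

For stack A, compute g(0), g(1), … with moves {3, 4, 6, 7}:
g(0) = mex{} = 0
g(1) = mex{} = 0
g(2) = mex{} = 0
g(3) = mex{0} = 1
g(4) = mex{0} = 1
g(5) = mex{0} = 1
g(6) = mex{0,1} = 2
g(7) = mex{0,1} = 2
g(8) = mex{0,1} = 2
So g(8) = 2.
Grundy values for stack B (subtraction set {1, 2, 4, 5}):
k:     0  1  2  3  4  5  6  7  8  9 10 11
g(k):  0  1  2  0  1  2  0  1  2  0  1  2
So g(11) = 2.
The value of a disjunctive sum is the nim-sum of the parts.
Combined value = 2 XOR 2 = 0.

0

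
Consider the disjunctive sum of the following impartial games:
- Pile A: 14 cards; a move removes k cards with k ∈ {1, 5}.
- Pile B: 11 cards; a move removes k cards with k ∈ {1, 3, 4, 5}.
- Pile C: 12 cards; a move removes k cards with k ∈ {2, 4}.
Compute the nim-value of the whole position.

Grundy values for pile A (subtraction set {1, 5}):
k:     0  1  2  3  4  5  6  7  8  9 10 11 12 13 14
g(k):  0  1  0  1  0  1  0  1  0  1  0  1  0  1  0
So g(14) = 0.
Grundy values for pile B (subtraction set {1, 3, 4, 5}):
k:     0  1  2  3  4  5  6  7  8  9 10 11
g(k):  0  1  0  1  2  3  2  3  0  1  0  1
So g(11) = 1.
Grundy values for pile C (subtraction set {2, 4}):
g(0) = mex{} = 0
g(1) = mex{} = 0
g(2) = mex{0} = 1
g(3) = mex{0} = 1
g(4) = mex{0,1} = 2
g(5) = mex{0,1} = 2
g(6) = mex{1,2} = 0
g(7) = mex{1,2} = 0
g(8) = mex{0,2} = 1
g(9) = mex{0,2} = 1
g(10) = mex{0,1} = 2
g(11) = mex{0,1} = 2
g(12) = mex{1,2} = 0
So g(12) = 0.
The value of a disjunctive sum is the nim-sum of the parts.
Combined value = 0 XOR 1 XOR 0 = 1.

1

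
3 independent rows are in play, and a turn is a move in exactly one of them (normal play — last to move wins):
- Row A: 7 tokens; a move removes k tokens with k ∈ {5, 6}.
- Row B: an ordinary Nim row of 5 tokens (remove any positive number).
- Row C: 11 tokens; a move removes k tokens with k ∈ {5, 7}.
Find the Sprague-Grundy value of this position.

6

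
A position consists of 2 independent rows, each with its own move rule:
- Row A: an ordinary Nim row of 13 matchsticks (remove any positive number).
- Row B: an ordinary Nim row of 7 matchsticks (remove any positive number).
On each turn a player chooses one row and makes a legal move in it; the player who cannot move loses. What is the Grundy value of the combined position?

10

Row A is a plain Nim row of size 13, so its Grundy value is 13.
Row B is a plain Nim row of size 7, so its Grundy value is 7.
By the Sprague-Grundy theorem, the Grundy value of a sum of independent games is the XOR of the component values.
Combined value = 13 ⊕ 7 = 10.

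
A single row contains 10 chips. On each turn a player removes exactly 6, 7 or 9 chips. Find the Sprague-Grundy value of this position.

Compute g(0), g(1), … for moves {6, 7, 9}:
g(0) = mex{} = 0
g(1) = mex{} = 0
g(2) = mex{} = 0
g(3) = mex{} = 0
g(4) = mex{} = 0
g(5) = mex{} = 0
g(6) = mex{0} = 1
g(7) = mex{0} = 1
g(8) = mex{0} = 1
g(9) = mex{0} = 1
g(10) = mex{0} = 1
So g(10) = 1.

1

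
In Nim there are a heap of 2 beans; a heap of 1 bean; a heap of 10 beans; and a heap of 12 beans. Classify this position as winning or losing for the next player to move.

In binary:
  0010  (2)
  0001  (1)
  1010  (10)
  1100  (12)
  ----
  0101  (5)
The nim-sum is 5 ≠ 0, so this is an N-position: the player to move can win.

Winning position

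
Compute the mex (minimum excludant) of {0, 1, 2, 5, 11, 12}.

3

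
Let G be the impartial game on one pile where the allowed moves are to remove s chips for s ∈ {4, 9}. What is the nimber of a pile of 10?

Compute g(0), g(1), … for moves {4, 9}:
g(0) = mex{} = 0
g(1) = mex{} = 0
g(2) = mex{} = 0
g(3) = mex{} = 0
g(4) = mex{0} = 1
g(5) = mex{0} = 1
g(6) = mex{0} = 1
g(7) = mex{0} = 1
g(8) = mex{1} = 0
g(9) = mex{0,1} = 2
g(10) = mex{0,1} = 2
So g(10) = 2.

2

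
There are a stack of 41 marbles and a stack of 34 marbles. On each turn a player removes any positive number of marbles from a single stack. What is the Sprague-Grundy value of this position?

Compute the nim-sum pairwise:
41 XOR 34 = 11

11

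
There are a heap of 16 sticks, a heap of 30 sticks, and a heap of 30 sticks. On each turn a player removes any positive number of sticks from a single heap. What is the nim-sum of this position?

Compute the nim-sum pairwise:
16 ⊕ 30 = 14
14 ⊕ 30 = 16

16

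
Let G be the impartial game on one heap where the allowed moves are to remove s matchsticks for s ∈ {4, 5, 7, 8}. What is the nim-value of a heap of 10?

2

Build the Grundy sequence with g(k) = mex{g(k−s) : s ∈ {4, 5, 7, 8}, s ≤ k}:
g(0) = mex{} = 0
g(1) = mex{} = 0
g(2) = mex{} = 0
g(3) = mex{} = 0
g(4) = mex{0} = 1
g(5) = mex{0} = 1
g(6) = mex{0} = 1
g(7) = mex{0} = 1
g(8) = mex{0,1} = 2
g(9) = mex{0,1} = 2
g(10) = mex{0,1} = 2
So g(10) = 2.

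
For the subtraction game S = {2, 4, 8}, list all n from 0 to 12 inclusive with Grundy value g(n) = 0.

Build the Grundy sequence with g(k) = mex{g(k−s) : s ∈ {2, 4, 8}, s ≤ k}:
g(0) = mex{} = 0
g(1) = mex{} = 0
g(2) = mex{0} = 1
g(3) = mex{0} = 1
g(4) = mex{0,1} = 2
g(5) = mex{0,1} = 2
g(6) = mex{1,2} = 0
g(7) = mex{1,2} = 0
g(8) = mex{0,2} = 1
g(9) = mex{0,2} = 1
g(10) = mex{0,1} = 2
g(11) = mex{0,1} = 2
g(12) = mex{1,2} = 0
The P-positions (g = 0) in 0..12 are 0, 1, 6, 7, 12.

0, 1, 6, 7, 12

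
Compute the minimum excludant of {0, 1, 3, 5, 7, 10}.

2

The values 0, 1 are all present; 2 is the first non-negative integer missing from the set.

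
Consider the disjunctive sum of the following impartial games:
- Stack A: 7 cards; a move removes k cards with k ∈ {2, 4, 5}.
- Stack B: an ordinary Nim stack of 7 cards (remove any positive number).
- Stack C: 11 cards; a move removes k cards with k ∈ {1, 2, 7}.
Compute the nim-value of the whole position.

5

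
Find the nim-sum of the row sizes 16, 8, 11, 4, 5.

In binary:
  10000  (16)
  01000  (8)
  01011  (11)
  00100  (4)
  00101  (5)
  -----
  10010  (18)

18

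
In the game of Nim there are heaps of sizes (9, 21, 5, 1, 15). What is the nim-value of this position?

23

Nim-sum: 9 XOR 21 XOR 5 XOR 1 XOR 15 = 23.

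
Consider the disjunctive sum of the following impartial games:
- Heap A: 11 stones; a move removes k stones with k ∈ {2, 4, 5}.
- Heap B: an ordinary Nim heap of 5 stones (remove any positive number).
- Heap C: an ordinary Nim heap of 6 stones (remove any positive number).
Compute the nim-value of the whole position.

Build the Grundy sequence for heap A with g(k) = mex{g(k−s) : s ∈ {2, 4, 5}, s ≤ k}:
k:     0  1  2  3  4  5  6  7  8  9 10 11
g(k):  0  0  1  1  2  2  3  0  0  1  1  2
So g(11) = 2.
Heap B is a plain Nim heap of size 5, so its Grundy value is 5.
Heap C is a plain Nim heap of size 6, so its Grundy value is 6.
By the Sprague-Grundy theorem, the Grundy value of a sum of independent games is the XOR of the component values.
Combined value = 2 XOR 5 XOR 6 = 1.

1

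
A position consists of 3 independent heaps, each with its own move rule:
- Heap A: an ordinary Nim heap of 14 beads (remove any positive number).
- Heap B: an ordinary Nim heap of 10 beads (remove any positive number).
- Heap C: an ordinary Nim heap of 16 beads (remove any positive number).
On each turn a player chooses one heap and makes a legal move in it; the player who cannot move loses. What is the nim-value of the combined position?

Heap A is a plain Nim heap of size 14, so its Grundy value is 14.
Heap B is a plain Nim heap of size 10, so its Grundy value is 10.
Heap C is a plain Nim heap of size 16, so its Grundy value is 16.
By the Sprague-Grundy theorem, the Grundy value of a sum of independent games is the XOR of the component values.
Combined value = 14 ⊕ 10 ⊕ 16 = 20.

20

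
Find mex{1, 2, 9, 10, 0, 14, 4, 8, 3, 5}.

The values 0, 1, 2, 3, 4, 5 are all present; 6 is the first non-negative integer missing from the set.

6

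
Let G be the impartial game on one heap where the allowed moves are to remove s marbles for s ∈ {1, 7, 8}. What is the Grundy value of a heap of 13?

Compute g(0), g(1), … for moves {1, 7, 8}:
k:     0  1  2  3  4  5  6  7  8  9 10 11 12 13
g(k):  0  1  0  1  0  1  0  1  2  3  2  3  2  3
So g(13) = 3.

3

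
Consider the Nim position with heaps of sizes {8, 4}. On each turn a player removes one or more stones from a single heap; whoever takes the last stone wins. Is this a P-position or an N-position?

N-position

Compute the nim-sum pairwise:
8 XOR 4 = 12
The nim-sum is 12 ≠ 0, so this is an N-position: the player to move can win.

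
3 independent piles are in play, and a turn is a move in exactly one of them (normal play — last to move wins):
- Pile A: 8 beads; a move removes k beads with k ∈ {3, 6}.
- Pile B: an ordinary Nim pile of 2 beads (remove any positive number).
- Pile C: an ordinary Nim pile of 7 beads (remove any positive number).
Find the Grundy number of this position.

7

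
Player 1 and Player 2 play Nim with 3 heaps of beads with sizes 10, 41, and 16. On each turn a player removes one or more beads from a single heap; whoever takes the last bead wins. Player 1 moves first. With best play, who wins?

Bitwise XOR of the heap sizes:
  001010  (10)
  101001  (41)
  010000  (16)
  ------
  110011  (51)
The nim-sum is 51 ≠ 0, so this is an N-position: the player to move can win; Player 1 has a winning move.

Player 1 wins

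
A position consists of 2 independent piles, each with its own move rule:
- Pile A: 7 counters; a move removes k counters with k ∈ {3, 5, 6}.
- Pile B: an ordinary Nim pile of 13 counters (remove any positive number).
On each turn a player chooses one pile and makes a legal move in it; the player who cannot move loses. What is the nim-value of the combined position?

15

Build the Grundy sequence for pile A with g(k) = mex{g(k−s) : s ∈ {3, 5, 6}, s ≤ k}:
g(0) = mex{} = 0
g(1) = mex{} = 0
g(2) = mex{} = 0
g(3) = mex{0} = 1
g(4) = mex{0} = 1
g(5) = mex{0} = 1
g(6) = mex{0,1} = 2
g(7) = mex{0,1} = 2
So g(7) = 2.
Pile B is a plain Nim pile of size 13, so its Grundy value is 13.
By the Sprague-Grundy theorem, the Grundy value of a sum of independent games is the XOR of the component values.
Combined value = 2 ⊕ 13 = 15.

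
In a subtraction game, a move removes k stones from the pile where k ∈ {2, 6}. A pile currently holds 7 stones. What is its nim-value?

Grundy values for subtraction set {2, 6}:
k:     0  1  2  3  4  5  6  7
g(k):  0  0  1  1  0  0  1  1
So g(7) = 1.

1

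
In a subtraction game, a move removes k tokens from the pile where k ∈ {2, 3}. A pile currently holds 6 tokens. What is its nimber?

Build the Grundy sequence with g(k) = mex{g(k−s) : s ∈ {2, 3}, s ≤ k}:
k:     0  1  2  3  4  5  6
g(k):  0  0  1  1  2  0  0
So g(6) = 0.

0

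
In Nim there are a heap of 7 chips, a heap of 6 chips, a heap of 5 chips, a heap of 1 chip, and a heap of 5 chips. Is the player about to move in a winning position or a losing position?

Compute the nim-sum pairwise:
7 ⊕ 6 = 1
1 ⊕ 5 = 4
4 ⊕ 1 = 5
5 ⊕ 5 = 0
The nim-sum is 0, so this is a P-position: the player to move is in a losing position under optimal play.

Losing position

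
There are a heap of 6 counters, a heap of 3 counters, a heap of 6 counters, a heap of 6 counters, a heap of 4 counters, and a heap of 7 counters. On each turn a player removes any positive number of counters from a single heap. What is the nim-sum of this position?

6

In binary:
  110  (6)
  011  (3)
  110  (6)
  110  (6)
  100  (4)
  111  (7)
  ---
  110  (6)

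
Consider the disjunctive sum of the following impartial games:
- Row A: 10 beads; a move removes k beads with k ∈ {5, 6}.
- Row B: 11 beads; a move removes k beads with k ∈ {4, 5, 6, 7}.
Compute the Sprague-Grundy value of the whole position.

2

Grundy values for row A (subtraction set {5, 6}):
g(0) = mex{} = 0
g(1) = mex{} = 0
g(2) = mex{} = 0
g(3) = mex{} = 0
g(4) = mex{} = 0
g(5) = mex{0} = 1
g(6) = mex{0} = 1
g(7) = mex{0} = 1
g(8) = mex{0} = 1
g(9) = mex{0} = 1
g(10) = mex{0,1} = 2
So g(10) = 2.
For row B, compute g(0), g(1), … with moves {4, 5, 6, 7}:
g(0) = mex{} = 0
g(1) = mex{} = 0
g(2) = mex{} = 0
g(3) = mex{} = 0
g(4) = mex{0} = 1
g(5) = mex{0} = 1
g(6) = mex{0} = 1
g(7) = mex{0} = 1
g(8) = mex{0,1} = 2
g(9) = mex{0,1} = 2
g(10) = mex{0,1} = 2
g(11) = mex{1} = 0
So g(11) = 0.
By the Sprague-Grundy theorem, the Grundy value of a sum of independent games is the XOR of the component values.
Combined value = 2 ⊕ 0 = 2.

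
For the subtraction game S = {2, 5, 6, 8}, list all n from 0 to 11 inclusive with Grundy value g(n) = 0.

0, 1, 4, 11

Compute g(0), g(1), … for moves {2, 5, 6, 8}:
g(0) = mex{} = 0
g(1) = mex{} = 0
g(2) = mex{0} = 1
g(3) = mex{0} = 1
g(4) = mex{1} = 0
g(5) = mex{0,1} = 2
g(6) = mex{0} = 1
g(7) = mex{0,1,2} = 3
g(8) = mex{0,1} = 2
g(9) = mex{0,1,3} = 2
g(10) = mex{0,1,2} = 3
g(11) = mex{1,2} = 0
The P-positions (g = 0) in 0..11 are 0, 1, 4, 11.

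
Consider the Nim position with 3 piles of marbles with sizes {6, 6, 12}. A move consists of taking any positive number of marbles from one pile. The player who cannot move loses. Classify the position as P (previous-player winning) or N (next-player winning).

In binary:
  0110  (6)
  0110  (6)
  1100  (12)
  ----
  1100  (12)
The nim-sum is 12 ≠ 0, so this is an N-position: the player to move can win.

N-position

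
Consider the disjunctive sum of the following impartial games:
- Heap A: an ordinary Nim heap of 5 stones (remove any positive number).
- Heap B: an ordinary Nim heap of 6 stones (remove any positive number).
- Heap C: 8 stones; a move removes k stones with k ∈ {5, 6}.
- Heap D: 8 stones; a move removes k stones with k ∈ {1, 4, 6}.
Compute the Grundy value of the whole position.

Heap A is a plain Nim heap of size 5, so its Grundy value is 5.
Heap B is a plain Nim heap of size 6, so its Grundy value is 6.
Grundy values for heap C (subtraction set {5, 6}):
k:     0  1  2  3  4  5  6  7  8
g(k):  0  0  0  0  0  1  1  1  1
So g(8) = 1.
For heap D, compute g(0), g(1), … with moves {1, 4, 6}:
k:     0  1  2  3  4  5  6  7  8
g(k):  0  1  0  1  2  0  1  0  1
So g(8) = 1.
By the Sprague-Grundy theorem, the Grundy value of a sum of independent games is the XOR of the component values.
Combined value = 5 XOR 6 XOR 1 XOR 1 = 3.

3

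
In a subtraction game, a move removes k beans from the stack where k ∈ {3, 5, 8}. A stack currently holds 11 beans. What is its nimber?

0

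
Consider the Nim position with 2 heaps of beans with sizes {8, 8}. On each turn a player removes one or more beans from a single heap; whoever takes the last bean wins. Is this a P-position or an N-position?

Nim-sum: 8 XOR 8 = 0.
The nim-sum is 0, so this is a P-position: the player to move is in a losing position under optimal play.

P-position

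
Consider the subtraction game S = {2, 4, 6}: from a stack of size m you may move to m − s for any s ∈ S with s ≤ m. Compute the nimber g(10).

1

Compute g(0), g(1), … for moves {2, 4, 6}:
g(0) = mex{} = 0
g(1) = mex{} = 0
g(2) = mex{0} = 1
g(3) = mex{0} = 1
g(4) = mex{0,1} = 2
g(5) = mex{0,1} = 2
g(6) = mex{0,1,2} = 3
g(7) = mex{0,1,2} = 3
g(8) = mex{1,2,3} = 0
g(9) = mex{1,2,3} = 0
g(10) = mex{0,2,3} = 1
So g(10) = 1.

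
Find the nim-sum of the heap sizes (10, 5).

15

Nim-sum: 10 XOR 5 = 15.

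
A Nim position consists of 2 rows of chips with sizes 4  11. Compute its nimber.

15

Write each in binary and XOR column by column:
  0100  (4)
  1011  (11)
  ----
  1111  (15)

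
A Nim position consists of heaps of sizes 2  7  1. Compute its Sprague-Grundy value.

Nim-sum: 2 XOR 7 XOR 1 = 4.

4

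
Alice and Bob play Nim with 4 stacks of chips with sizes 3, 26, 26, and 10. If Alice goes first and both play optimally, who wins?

Alice wins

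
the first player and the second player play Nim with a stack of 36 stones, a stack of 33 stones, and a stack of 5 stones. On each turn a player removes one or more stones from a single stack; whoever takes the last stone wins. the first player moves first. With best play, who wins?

Write each in binary and XOR column by column:
  100100  (36)
  100001  (33)
  000101  (5)
  ------
  000000  (0)
The nim-sum is 0, so this is a P-position: the player to move is in a losing position under optimal play; the first player is about to move from it and so loses — the second player wins.

the second player wins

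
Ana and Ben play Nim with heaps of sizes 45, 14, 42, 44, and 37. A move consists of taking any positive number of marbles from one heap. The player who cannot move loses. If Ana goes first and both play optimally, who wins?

Bitwise XOR of the heap sizes:
  101101  (45)
  001110  (14)
  101010  (42)
  101100  (44)
  100101  (37)
  ------
  000000  (0)
The nim-sum is 0, so this is a P-position: the player to move is in a losing position under optimal play; Ana is about to move from it and so loses — Ben wins.

Ben wins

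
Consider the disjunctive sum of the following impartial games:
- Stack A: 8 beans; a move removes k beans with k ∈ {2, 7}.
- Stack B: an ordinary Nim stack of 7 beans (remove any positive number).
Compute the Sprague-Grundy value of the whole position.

5

For stack A, compute g(0), g(1), … with moves {2, 7}:
k:     0  1  2  3  4  5  6  7  8
g(k):  0  0  1  1  0  0  1  1  2
So g(8) = 2.
Stack B is a plain Nim stack of size 7, so its Grundy value is 7.
The value of a disjunctive sum is the nim-sum of the parts.
Combined value = 2 ⊕ 7 = 5.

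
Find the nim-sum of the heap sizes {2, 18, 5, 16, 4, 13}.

Compute the nim-sum pairwise:
2 XOR 18 = 16
16 XOR 5 = 21
21 XOR 16 = 5
5 XOR 4 = 1
1 XOR 13 = 12

12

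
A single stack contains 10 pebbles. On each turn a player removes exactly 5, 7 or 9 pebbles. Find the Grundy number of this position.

Build the Grundy sequence with g(k) = mex{g(k−s) : s ∈ {5, 7, 9}, s ≤ k}:
g(0) = mex{} = 0
g(1) = mex{} = 0
g(2) = mex{} = 0
g(3) = mex{} = 0
g(4) = mex{} = 0
g(5) = mex{0} = 1
g(6) = mex{0} = 1
g(7) = mex{0} = 1
g(8) = mex{0} = 1
g(9) = mex{0} = 1
g(10) = mex{0,1} = 2
So g(10) = 2.

2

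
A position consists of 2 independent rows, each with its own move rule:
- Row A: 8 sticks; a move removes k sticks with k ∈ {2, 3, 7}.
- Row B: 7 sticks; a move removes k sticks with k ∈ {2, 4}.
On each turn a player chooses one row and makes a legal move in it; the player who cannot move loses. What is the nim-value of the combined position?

1

Build the Grundy sequence for row A with g(k) = mex{g(k−s) : s ∈ {2, 3, 7}, s ≤ k}:
k:     0  1  2  3  4  5  6  7  8
g(k):  0  0  1  1  2  0  0  1  1
So g(8) = 1.
Build the Grundy sequence for row B with g(k) = mex{g(k−s) : s ∈ {2, 4}, s ≤ k}:
k:     0  1  2  3  4  5  6  7
g(k):  0  0  1  1  2  2  0  0
So g(7) = 0.
By the Sprague-Grundy theorem, the Grundy value of a sum of independent games is the XOR of the component values.
Combined value = 1 XOR 0 = 1.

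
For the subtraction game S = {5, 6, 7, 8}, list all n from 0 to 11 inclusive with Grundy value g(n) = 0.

0, 1, 2, 3, 4

Compute g(0), g(1), … for moves {5, 6, 7, 8}:
g(0) = mex{} = 0
g(1) = mex{} = 0
g(2) = mex{} = 0
g(3) = mex{} = 0
g(4) = mex{} = 0
g(5) = mex{0} = 1
g(6) = mex{0} = 1
g(7) = mex{0} = 1
g(8) = mex{0} = 1
g(9) = mex{0} = 1
g(10) = mex{0,1} = 2
g(11) = mex{0,1} = 2
The P-positions (g = 0) in 0..11 are 0, 1, 2, 3, 4.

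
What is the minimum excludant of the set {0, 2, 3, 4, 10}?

1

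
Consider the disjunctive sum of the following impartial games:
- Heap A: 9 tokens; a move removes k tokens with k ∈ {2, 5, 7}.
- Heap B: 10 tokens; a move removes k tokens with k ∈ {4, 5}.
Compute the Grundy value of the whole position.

2

Grundy values for heap A (subtraction set {2, 5, 7}):
k:     0  1  2  3  4  5  6  7  8  9
g(k):  0  0  1  1  0  2  1  3  2  2
So g(9) = 2.
For heap B, compute g(0), g(1), … with moves {4, 5}:
g(0) = mex{} = 0
g(1) = mex{} = 0
g(2) = mex{} = 0
g(3) = mex{} = 0
g(4) = mex{0} = 1
g(5) = mex{0} = 1
g(6) = mex{0} = 1
g(7) = mex{0} = 1
g(8) = mex{0,1} = 2
g(9) = mex{1} = 0
g(10) = mex{1} = 0
So g(10) = 0.
The value of a disjunctive sum is the nim-sum of the parts.
Combined value = 2 XOR 0 = 2.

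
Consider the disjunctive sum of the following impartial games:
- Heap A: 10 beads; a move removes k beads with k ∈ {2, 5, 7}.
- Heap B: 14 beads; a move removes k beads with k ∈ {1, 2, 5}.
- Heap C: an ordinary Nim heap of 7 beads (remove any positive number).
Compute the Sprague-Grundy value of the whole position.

5

Build the Grundy sequence for heap A with g(k) = mex{g(k−s) : s ∈ {2, 5, 7}, s ≤ k}:
k:     0  1  2  3  4  5  6  7  8  9 10
g(k):  0  0  1  1  0  2  1  3  2  2  0
So g(10) = 0.
Grundy values for heap B (subtraction set {1, 2, 5}):
g(0) = mex{} = 0
g(1) = mex{0} = 1
g(2) = mex{0,1} = 2
g(3) = mex{1,2} = 0
g(4) = mex{0,2} = 1
g(5) = mex{0,1} = 2
g(6) = mex{1,2} = 0
g(7) = mex{0,2} = 1
g(8) = mex{0,1} = 2
g(9) = mex{1,2} = 0
g(10) = mex{0,2} = 1
g(11) = mex{0,1} = 2
g(12) = mex{1,2} = 0
g(13) = mex{0,2} = 1
g(14) = mex{0,1} = 2
So g(14) = 2.
Heap C is a plain Nim heap of size 7, so its Grundy value is 7.
The value of a disjunctive sum is the nim-sum of the parts.
Combined value = 0 ⊕ 2 ⊕ 7 = 5.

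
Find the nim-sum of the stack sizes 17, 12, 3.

Nim-sum: 17 XOR 12 XOR 3 = 30.

30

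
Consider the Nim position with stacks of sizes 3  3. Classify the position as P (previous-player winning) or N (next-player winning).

Write each in binary and XOR column by column:
  11  (3)
  11  (3)
  --
  00  (0)
The nim-sum is 0, so this is a P-position: the player to move is in a losing position under optimal play.

P-position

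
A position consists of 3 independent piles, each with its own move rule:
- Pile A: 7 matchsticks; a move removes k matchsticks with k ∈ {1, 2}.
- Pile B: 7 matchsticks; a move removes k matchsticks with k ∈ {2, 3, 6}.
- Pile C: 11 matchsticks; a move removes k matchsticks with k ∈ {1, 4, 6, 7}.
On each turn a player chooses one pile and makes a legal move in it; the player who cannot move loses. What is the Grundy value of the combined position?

1

Build the Grundy sequence for pile A with g(k) = mex{g(k−s) : s ∈ {1, 2}, s ≤ k}:
k:     0  1  2  3  4  5  6  7
g(k):  0  1  2  0  1  2  0  1
So g(7) = 1.
Grundy values for pile B (subtraction set {2, 3, 6}):
k:     0  1  2  3  4  5  6  7
g(k):  0  0  1  1  2  0  3  1
So g(7) = 1.
Build the Grundy sequence for pile C with g(k) = mex{g(k−s) : s ∈ {1, 4, 6, 7}, s ≤ k}:
k:     0  1  2  3  4  5  6  7  8  9 10 11
g(k):  0  1  0  1  2  0  1  2  3  2  0  1
So g(11) = 1.
The value of a disjunctive sum is the nim-sum of the parts.
Combined value = 1 ⊕ 1 ⊕ 1 = 1.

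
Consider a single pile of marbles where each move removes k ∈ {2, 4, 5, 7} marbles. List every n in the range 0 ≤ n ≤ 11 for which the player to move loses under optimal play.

0, 1, 9, 10

Grundy values for subtraction set {2, 4, 5, 7}:
g(0) = mex{} = 0
g(1) = mex{} = 0
g(2) = mex{0} = 1
g(3) = mex{0} = 1
g(4) = mex{0,1} = 2
g(5) = mex{0,1} = 2
g(6) = mex{0,1,2} = 3
g(7) = mex{0,1,2} = 3
g(8) = mex{0,1,2,3} = 4
g(9) = mex{1,2,3} = 0
g(10) = mex{1,2,3,4} = 0
g(11) = mex{0,2,3} = 1
The P-positions (g = 0) in 0..11 are 0, 1, 9, 10.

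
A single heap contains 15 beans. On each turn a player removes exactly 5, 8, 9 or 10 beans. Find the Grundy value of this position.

0

Grundy values for subtraction set {5, 8, 9, 10}:
k:     0  1  2  3  4  5  6  7  8  9 10 11 12 13 14 15
g(k):  0  0  0  0  0  1  1  1  1  1  2  2  2  2  2  0
So g(15) = 0.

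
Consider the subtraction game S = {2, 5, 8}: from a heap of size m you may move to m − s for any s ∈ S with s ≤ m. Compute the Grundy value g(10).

Compute g(0), g(1), … for moves {2, 5, 8}:
k:     0  1  2  3  4  5  6  7  8  9 10
g(k):  0  0  1  1  0  2  1  0  2  1  0
So g(10) = 0.

0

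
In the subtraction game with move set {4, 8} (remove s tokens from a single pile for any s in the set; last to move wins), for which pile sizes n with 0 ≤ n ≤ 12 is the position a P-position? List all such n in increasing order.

0, 1, 2, 3, 12

Compute g(0), g(1), … for moves {4, 8}:
k:     0  1  2  3  4  5  6  7  8  9 10 11 12
g(k):  0  0  0  0  1  1  1  1  2  2  2  2  0
The P-positions (g = 0) in 0..12 are 0, 1, 2, 3, 12.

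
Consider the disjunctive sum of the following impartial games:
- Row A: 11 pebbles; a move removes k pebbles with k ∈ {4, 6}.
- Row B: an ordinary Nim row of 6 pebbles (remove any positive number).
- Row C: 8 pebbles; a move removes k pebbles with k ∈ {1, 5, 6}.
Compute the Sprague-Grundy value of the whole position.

4

Grundy values for row A (subtraction set {4, 6}):
g(0) = mex{} = 0
g(1) = mex{} = 0
g(2) = mex{} = 0
g(3) = mex{} = 0
g(4) = mex{0} = 1
g(5) = mex{0} = 1
g(6) = mex{0} = 1
g(7) = mex{0} = 1
g(8) = mex{0,1} = 2
g(9) = mex{0,1} = 2
g(10) = mex{1} = 0
g(11) = mex{1} = 0
So g(11) = 0.
Row B is a plain Nim row of size 6, so its Grundy value is 6.
Build the Grundy sequence for row C with g(k) = mex{g(k−s) : s ∈ {1, 5, 6}, s ≤ k}:
k:     0  1  2  3  4  5  6  7  8
g(k):  0  1  0  1  0  1  2  3  2
So g(8) = 2.
The value of a disjunctive sum is the nim-sum of the parts.
Combined value = 0 XOR 6 XOR 2 = 4.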